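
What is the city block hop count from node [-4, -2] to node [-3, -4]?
3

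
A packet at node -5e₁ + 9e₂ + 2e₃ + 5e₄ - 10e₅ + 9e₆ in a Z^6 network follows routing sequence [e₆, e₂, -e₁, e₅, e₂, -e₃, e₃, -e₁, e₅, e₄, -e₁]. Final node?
(-8, 11, 2, 6, -8, 10)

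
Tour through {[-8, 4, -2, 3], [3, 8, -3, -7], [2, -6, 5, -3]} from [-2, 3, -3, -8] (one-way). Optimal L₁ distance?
70
(one optimal route: (-2, 3, -3, -8) → (3, 8, -3, -7) → (-8, 4, -2, 3) → (2, -6, 5, -3))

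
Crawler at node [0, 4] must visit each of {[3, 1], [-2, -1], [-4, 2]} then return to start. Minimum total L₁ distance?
24
(one optimal route: (0, 4) → (3, 1) → (-2, -1) → (-4, 2) → (0, 4))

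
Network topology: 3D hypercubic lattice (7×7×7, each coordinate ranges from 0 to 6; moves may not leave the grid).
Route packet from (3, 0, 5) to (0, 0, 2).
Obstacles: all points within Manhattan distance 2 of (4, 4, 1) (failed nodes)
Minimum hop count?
6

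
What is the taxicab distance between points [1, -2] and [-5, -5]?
9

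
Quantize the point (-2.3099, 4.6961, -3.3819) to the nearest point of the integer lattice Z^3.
(-2, 5, -3)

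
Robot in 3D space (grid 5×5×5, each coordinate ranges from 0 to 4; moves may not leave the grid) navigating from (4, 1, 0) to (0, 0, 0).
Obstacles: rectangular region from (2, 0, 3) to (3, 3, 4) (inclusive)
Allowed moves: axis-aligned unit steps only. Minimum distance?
5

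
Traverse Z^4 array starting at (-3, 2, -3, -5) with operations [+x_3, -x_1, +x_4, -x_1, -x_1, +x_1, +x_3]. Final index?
(-5, 2, -1, -4)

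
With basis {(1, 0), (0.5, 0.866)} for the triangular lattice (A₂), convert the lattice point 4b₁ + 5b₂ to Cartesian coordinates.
(6.5, 4.33)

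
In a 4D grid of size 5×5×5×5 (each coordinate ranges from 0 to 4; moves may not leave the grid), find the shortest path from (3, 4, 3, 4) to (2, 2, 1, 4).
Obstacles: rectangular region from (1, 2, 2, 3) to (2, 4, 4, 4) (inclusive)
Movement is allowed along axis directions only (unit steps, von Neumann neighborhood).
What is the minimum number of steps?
5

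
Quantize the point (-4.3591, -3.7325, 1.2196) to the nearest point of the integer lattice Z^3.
(-4, -4, 1)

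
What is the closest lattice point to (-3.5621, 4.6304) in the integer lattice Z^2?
(-4, 5)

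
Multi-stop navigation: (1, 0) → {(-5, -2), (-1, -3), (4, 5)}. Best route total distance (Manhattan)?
26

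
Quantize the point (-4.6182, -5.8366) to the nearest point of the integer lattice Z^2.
(-5, -6)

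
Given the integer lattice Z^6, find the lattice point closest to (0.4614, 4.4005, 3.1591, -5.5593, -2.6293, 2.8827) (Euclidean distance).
(0, 4, 3, -6, -3, 3)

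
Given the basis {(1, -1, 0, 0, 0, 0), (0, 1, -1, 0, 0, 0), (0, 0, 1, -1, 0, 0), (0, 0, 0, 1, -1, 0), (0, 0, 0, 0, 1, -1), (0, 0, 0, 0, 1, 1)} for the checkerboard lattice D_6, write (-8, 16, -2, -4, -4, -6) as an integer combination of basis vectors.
-8b₁ + 8b₂ + 6b₃ + 2b₄ + 2b₅ - 4b₆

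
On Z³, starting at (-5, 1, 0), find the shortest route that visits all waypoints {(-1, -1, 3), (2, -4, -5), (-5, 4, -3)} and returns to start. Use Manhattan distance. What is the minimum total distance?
46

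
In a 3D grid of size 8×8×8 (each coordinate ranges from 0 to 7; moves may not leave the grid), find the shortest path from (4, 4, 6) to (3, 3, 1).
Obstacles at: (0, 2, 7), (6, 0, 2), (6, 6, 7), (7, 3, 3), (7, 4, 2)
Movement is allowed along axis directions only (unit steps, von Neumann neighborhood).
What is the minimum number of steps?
7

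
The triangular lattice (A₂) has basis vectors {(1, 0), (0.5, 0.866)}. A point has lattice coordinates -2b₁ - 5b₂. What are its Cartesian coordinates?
(-4.5, -4.33)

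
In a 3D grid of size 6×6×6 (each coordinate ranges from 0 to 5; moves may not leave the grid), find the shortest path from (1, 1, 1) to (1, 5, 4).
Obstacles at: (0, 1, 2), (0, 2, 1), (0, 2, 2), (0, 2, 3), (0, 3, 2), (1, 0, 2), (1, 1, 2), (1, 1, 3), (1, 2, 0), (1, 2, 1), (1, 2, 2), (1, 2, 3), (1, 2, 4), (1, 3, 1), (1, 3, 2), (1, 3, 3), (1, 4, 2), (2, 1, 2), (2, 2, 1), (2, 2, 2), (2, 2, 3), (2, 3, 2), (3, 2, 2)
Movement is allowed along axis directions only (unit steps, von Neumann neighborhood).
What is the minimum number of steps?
11
(one shortest path: (1, 1, 1) → (0, 1, 1) → (0, 0, 1) → (0, 0, 2) → (0, 0, 3) → (0, 1, 3) → (0, 1, 4) → (0, 2, 4) → (0, 3, 4) → (1, 3, 4) → (1, 4, 4) → (1, 5, 4))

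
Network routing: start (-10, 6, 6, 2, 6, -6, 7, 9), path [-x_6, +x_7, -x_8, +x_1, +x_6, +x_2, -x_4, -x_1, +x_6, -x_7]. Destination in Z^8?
(-10, 7, 6, 1, 6, -5, 7, 8)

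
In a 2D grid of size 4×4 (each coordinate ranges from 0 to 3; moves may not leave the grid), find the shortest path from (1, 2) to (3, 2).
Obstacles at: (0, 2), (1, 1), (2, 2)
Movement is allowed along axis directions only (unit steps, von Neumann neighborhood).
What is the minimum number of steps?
4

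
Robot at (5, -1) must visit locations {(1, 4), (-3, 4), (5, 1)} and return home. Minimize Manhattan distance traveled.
26
(one optimal route: (5, -1) → (1, 4) → (-3, 4) → (5, 1) → (5, -1))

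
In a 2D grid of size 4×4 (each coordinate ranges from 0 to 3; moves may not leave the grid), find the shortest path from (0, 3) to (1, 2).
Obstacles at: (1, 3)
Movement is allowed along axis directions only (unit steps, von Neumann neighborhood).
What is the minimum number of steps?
2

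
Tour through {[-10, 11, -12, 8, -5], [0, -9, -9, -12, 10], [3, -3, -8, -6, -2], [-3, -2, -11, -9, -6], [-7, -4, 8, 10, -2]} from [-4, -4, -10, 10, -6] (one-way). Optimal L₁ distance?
152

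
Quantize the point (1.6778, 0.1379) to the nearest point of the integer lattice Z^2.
(2, 0)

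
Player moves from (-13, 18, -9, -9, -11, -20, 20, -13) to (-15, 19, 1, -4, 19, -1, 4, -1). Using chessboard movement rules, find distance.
30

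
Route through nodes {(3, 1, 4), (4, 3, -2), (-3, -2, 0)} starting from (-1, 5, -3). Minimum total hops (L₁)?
30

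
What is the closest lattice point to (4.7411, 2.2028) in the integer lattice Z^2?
(5, 2)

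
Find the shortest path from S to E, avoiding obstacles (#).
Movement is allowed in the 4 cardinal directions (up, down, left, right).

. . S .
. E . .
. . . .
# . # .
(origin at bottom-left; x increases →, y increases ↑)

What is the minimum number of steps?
2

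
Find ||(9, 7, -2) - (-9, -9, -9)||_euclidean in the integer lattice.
25.0799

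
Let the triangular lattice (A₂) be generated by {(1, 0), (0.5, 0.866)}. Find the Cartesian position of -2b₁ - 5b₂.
(-4.5, -4.33)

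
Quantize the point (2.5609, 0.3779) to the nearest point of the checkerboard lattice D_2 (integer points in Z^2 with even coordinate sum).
(2, 0)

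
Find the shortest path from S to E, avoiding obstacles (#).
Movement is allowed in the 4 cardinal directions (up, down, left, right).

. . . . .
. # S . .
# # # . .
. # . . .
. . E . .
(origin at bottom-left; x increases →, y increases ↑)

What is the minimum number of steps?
5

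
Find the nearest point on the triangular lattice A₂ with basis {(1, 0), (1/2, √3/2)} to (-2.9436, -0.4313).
(-3, 0)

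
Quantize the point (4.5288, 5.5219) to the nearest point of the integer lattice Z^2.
(5, 6)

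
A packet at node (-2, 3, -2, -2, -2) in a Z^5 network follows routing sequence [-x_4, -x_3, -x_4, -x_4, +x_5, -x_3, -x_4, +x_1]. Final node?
(-1, 3, -4, -6, -1)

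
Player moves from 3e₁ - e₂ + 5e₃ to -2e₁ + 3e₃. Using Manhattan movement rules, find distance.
8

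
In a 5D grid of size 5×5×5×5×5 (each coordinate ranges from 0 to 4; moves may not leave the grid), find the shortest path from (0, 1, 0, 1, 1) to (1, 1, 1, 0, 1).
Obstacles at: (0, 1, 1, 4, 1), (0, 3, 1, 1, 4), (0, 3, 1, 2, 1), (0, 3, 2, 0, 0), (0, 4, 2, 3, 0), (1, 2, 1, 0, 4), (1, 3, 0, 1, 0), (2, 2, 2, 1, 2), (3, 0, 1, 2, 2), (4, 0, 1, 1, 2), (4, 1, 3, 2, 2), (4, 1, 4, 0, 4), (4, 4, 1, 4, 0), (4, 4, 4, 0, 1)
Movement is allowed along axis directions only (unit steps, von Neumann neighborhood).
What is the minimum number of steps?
3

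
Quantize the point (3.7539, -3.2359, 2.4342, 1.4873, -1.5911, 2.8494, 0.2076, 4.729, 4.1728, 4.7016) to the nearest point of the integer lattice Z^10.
(4, -3, 2, 1, -2, 3, 0, 5, 4, 5)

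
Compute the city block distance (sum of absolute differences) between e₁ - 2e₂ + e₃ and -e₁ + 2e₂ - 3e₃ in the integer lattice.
10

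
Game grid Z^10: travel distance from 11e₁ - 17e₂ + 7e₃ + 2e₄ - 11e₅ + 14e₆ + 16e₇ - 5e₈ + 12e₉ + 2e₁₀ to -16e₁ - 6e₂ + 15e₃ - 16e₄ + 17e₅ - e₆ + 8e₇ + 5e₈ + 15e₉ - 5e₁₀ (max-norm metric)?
28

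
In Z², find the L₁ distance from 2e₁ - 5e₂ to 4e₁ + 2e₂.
9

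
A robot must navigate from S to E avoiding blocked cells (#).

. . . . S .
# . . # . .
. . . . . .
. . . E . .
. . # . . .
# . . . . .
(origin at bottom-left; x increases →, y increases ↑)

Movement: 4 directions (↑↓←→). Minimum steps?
4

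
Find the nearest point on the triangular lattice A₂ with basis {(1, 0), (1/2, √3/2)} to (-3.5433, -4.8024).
(-3.5, -4.33)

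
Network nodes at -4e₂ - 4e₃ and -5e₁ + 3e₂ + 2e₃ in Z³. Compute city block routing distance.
18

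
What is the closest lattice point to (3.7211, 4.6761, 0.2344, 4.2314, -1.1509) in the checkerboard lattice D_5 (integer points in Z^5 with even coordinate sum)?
(4, 5, 0, 4, -1)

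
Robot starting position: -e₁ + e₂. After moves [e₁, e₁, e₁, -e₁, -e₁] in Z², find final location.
(0, 1)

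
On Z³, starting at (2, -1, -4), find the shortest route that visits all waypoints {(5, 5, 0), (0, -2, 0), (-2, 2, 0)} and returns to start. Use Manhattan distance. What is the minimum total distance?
36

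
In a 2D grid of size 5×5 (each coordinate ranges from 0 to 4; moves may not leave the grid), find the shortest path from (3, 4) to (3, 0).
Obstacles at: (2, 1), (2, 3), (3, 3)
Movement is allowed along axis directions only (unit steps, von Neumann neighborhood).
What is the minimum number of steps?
6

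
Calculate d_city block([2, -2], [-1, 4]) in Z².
9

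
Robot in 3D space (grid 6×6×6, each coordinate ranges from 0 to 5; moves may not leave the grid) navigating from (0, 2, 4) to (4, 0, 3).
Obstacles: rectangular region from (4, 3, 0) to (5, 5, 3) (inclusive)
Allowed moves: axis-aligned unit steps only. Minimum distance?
7
(one shortest path: (0, 2, 4) → (1, 2, 4) → (2, 2, 4) → (3, 2, 4) → (4, 2, 4) → (4, 1, 4) → (4, 0, 4) → (4, 0, 3))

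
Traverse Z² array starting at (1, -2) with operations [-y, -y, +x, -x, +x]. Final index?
(2, -4)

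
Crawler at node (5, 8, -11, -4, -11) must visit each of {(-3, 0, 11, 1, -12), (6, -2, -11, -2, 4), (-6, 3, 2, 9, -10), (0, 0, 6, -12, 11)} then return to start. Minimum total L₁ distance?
182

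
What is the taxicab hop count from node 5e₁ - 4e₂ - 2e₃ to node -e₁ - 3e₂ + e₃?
10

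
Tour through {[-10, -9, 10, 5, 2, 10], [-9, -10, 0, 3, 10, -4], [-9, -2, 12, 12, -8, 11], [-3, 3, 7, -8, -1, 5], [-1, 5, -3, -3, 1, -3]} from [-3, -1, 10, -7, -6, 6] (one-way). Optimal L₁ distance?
149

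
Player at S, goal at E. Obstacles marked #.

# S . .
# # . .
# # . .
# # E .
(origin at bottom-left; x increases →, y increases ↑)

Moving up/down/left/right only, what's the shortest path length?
4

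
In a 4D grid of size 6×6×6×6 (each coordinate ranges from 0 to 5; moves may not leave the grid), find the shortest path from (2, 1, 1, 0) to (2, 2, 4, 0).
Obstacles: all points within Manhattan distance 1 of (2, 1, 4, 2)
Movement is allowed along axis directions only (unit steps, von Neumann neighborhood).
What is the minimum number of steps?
4
(one shortest path: (2, 1, 1, 0) → (2, 2, 1, 0) → (2, 2, 2, 0) → (2, 2, 3, 0) → (2, 2, 4, 0))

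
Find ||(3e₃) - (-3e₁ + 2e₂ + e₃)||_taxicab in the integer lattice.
7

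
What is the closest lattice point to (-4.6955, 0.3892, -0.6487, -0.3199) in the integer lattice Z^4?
(-5, 0, -1, 0)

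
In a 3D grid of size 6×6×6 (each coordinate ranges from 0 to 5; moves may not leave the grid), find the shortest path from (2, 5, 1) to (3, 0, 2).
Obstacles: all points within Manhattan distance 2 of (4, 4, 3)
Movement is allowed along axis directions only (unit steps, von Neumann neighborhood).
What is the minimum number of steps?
7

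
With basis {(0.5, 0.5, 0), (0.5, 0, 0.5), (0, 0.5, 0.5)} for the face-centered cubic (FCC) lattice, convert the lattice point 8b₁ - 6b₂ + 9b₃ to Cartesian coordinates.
(1, 8.5, 1.5)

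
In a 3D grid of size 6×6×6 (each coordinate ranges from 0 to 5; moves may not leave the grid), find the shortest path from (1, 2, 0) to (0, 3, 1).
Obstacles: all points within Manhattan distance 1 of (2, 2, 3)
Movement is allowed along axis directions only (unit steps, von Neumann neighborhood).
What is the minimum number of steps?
3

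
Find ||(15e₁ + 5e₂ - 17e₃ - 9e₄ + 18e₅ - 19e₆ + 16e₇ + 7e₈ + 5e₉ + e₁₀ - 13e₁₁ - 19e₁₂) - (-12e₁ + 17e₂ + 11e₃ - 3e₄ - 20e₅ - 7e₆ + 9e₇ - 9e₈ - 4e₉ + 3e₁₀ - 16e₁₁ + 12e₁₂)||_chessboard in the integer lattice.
38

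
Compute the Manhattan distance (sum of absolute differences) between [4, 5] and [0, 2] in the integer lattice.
7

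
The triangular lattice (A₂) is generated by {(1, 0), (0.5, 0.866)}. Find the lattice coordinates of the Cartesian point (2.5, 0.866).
2b₁ + b₂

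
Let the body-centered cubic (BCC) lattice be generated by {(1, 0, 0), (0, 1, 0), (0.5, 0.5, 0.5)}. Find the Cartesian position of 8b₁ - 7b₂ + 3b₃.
(9.5, -5.5, 1.5)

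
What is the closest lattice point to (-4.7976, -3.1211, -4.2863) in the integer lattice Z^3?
(-5, -3, -4)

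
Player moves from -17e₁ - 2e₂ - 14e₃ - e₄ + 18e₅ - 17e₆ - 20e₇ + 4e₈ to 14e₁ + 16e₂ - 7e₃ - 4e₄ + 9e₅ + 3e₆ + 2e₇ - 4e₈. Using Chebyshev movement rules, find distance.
31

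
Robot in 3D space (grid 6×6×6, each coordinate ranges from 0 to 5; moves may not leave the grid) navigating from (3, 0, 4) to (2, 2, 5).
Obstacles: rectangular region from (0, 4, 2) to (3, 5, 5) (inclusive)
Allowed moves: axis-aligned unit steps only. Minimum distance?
4
(one shortest path: (3, 0, 4) → (2, 0, 4) → (2, 1, 4) → (2, 2, 4) → (2, 2, 5))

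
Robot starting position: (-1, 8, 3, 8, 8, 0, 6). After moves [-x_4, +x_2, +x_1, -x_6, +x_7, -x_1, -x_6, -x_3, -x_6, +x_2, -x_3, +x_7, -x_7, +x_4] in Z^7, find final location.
(-1, 10, 1, 8, 8, -3, 7)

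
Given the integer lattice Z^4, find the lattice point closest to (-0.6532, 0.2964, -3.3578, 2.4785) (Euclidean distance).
(-1, 0, -3, 2)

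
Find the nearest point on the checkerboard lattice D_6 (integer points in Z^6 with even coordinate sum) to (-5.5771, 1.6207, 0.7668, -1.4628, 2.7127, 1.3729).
(-6, 2, 1, -1, 3, 1)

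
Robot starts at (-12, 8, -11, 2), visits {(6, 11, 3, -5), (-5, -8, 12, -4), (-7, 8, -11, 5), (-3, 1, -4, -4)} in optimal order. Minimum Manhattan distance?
102
(one optimal route: (-12, 8, -11, 2) → (-7, 8, -11, 5) → (6, 11, 3, -5) → (-3, 1, -4, -4) → (-5, -8, 12, -4))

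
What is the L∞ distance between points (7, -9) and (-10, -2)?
17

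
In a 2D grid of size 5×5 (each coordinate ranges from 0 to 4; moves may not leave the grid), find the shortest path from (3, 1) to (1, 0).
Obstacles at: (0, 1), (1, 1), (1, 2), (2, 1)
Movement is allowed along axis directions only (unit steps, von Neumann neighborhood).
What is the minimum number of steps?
3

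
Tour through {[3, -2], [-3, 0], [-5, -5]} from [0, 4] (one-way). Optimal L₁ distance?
24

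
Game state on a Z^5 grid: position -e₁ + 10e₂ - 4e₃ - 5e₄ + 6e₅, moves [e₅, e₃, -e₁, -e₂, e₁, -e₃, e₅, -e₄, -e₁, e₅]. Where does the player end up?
(-2, 9, -4, -6, 9)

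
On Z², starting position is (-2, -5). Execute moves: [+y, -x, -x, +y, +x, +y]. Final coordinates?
(-3, -2)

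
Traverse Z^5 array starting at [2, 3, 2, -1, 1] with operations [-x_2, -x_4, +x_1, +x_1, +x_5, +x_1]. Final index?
(5, 2, 2, -2, 2)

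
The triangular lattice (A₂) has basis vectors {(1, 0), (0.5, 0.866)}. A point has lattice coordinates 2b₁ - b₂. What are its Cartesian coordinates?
(1.5, -0.866)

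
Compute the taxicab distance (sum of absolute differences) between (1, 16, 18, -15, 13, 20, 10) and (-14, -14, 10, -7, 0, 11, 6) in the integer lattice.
87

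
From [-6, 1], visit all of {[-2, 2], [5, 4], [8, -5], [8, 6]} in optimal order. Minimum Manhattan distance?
30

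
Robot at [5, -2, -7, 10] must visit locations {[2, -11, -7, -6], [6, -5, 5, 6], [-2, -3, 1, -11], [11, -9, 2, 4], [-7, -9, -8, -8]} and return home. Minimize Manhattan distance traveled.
134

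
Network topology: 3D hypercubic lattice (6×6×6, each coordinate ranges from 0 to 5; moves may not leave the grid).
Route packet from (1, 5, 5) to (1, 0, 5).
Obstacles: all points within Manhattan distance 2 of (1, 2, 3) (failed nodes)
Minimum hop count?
7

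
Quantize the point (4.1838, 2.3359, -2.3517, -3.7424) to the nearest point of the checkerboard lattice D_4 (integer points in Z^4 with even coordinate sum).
(4, 2, -2, -4)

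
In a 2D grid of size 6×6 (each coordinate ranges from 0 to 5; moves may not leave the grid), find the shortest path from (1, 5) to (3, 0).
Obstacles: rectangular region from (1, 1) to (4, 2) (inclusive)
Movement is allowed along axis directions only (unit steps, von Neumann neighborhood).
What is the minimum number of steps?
9
(one shortest path: (1, 5) → (0, 5) → (0, 4) → (0, 3) → (0, 2) → (0, 1) → (0, 0) → (1, 0) → (2, 0) → (3, 0))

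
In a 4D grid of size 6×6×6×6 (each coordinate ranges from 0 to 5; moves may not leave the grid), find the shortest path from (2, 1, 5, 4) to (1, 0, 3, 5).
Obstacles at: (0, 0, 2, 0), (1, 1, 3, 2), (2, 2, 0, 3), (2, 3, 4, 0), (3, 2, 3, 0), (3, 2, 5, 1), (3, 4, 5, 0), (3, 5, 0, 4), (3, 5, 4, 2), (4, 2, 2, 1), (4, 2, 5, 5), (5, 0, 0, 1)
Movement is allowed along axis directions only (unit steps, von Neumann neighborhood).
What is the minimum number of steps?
5
(one shortest path: (2, 1, 5, 4) → (1, 1, 5, 4) → (1, 0, 5, 4) → (1, 0, 4, 4) → (1, 0, 3, 4) → (1, 0, 3, 5))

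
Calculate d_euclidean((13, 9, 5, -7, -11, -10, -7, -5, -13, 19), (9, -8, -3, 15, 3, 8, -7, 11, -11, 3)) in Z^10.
43.4626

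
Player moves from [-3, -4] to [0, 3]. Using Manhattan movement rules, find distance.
10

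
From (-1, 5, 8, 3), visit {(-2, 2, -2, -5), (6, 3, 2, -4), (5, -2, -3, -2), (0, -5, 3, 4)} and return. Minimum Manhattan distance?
86
(one optimal route: (-1, 5, 8, 3) → (-2, 2, -2, -5) → (6, 3, 2, -4) → (5, -2, -3, -2) → (0, -5, 3, 4) → (-1, 5, 8, 3))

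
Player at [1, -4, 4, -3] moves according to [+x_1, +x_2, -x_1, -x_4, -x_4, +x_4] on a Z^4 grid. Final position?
(1, -3, 4, -4)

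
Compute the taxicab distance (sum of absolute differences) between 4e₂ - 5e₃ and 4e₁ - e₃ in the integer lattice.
12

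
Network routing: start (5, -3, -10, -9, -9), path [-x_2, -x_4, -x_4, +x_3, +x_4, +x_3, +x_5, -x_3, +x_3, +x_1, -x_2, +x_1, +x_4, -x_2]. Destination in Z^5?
(7, -6, -8, -9, -8)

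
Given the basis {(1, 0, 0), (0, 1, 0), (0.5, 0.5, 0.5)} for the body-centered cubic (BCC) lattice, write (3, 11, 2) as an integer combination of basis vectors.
b₁ + 9b₂ + 4b₃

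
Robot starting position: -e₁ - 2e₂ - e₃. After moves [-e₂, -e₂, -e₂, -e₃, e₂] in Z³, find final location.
(-1, -4, -2)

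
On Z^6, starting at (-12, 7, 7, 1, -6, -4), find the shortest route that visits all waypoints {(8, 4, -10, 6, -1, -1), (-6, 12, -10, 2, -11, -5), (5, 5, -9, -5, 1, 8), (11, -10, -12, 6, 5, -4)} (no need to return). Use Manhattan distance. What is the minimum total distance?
141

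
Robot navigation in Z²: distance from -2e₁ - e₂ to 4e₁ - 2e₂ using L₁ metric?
7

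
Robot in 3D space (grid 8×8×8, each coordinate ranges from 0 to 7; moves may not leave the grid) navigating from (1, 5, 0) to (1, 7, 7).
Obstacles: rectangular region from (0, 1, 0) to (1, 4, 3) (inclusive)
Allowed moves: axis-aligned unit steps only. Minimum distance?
9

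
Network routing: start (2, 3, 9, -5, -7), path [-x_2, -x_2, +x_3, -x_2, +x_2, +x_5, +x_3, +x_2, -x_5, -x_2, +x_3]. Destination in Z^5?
(2, 1, 12, -5, -7)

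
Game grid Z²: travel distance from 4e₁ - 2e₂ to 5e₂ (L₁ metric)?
11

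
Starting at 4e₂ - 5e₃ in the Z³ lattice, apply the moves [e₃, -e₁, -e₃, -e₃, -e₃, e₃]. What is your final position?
(-1, 4, -6)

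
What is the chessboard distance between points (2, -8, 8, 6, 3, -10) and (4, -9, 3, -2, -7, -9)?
10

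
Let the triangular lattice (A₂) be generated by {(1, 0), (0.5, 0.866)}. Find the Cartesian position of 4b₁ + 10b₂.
(9, 8.66)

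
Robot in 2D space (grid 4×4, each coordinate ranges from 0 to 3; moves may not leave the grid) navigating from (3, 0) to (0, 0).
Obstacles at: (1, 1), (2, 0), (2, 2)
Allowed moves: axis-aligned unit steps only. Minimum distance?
9
(one shortest path: (3, 0) → (3, 1) → (3, 2) → (3, 3) → (2, 3) → (1, 3) → (0, 3) → (0, 2) → (0, 1) → (0, 0))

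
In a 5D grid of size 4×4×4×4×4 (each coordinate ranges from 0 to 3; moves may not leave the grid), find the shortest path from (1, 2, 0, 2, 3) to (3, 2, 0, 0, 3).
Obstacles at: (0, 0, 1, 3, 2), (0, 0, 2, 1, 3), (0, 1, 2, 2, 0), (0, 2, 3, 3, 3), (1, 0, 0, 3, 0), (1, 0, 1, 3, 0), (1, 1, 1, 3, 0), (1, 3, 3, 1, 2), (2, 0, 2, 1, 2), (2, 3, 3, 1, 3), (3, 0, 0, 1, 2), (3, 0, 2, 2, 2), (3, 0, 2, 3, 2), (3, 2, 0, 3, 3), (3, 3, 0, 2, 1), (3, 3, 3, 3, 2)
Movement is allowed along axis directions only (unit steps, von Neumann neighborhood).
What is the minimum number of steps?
4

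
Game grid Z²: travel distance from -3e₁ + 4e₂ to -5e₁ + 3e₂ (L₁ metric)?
3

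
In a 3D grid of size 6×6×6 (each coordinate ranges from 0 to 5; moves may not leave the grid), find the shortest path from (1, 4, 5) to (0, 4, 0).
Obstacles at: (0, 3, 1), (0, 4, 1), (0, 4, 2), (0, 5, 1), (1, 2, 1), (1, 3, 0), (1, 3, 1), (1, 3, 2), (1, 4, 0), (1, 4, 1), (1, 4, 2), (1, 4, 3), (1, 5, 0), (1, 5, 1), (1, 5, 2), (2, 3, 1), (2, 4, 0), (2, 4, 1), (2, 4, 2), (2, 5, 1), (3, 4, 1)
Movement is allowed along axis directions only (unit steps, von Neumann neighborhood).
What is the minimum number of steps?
10
(one shortest path: (1, 4, 5) → (0, 4, 5) → (0, 3, 5) → (0, 2, 5) → (0, 2, 4) → (0, 2, 3) → (0, 2, 2) → (0, 2, 1) → (0, 2, 0) → (0, 3, 0) → (0, 4, 0))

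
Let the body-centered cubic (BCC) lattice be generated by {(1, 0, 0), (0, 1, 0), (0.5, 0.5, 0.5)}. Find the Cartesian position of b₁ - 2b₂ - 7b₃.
(-2.5, -5.5, -3.5)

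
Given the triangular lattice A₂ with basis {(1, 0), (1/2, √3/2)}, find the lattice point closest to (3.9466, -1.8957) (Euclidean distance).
(4, -1.732)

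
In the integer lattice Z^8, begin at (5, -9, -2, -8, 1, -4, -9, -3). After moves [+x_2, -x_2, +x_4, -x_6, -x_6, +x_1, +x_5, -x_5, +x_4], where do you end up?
(6, -9, -2, -6, 1, -6, -9, -3)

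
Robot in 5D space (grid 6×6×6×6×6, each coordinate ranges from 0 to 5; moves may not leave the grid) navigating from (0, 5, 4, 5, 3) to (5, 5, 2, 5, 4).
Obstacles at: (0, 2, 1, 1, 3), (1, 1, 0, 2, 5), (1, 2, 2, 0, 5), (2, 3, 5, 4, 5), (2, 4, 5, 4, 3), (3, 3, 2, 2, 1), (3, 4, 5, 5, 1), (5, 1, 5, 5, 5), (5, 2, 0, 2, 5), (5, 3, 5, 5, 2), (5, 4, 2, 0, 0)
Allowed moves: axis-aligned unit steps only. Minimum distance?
8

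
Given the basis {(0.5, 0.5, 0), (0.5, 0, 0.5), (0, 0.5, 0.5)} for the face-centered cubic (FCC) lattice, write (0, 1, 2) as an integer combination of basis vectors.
-b₁ + b₂ + 3b₃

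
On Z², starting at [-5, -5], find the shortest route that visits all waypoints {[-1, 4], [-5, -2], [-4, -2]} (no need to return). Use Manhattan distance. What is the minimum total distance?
13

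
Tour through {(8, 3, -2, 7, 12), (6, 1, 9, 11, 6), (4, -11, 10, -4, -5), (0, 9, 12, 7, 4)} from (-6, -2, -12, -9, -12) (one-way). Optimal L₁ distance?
147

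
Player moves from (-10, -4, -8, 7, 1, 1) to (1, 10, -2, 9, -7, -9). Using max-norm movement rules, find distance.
14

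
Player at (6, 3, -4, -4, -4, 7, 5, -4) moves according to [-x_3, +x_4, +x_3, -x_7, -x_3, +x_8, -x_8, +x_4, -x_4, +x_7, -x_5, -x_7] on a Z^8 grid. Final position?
(6, 3, -5, -3, -5, 7, 4, -4)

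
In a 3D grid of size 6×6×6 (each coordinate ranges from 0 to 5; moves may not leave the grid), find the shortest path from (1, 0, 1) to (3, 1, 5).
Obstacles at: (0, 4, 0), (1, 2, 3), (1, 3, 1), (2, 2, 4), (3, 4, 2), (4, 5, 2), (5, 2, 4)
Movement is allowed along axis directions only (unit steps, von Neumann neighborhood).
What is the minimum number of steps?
7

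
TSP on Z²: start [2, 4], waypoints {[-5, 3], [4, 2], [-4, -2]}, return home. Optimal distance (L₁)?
30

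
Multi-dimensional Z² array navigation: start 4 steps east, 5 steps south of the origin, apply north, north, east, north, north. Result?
(5, -1)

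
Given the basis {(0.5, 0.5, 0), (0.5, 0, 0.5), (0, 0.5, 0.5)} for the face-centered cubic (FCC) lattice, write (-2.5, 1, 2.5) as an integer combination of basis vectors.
-4b₁ - b₂ + 6b₃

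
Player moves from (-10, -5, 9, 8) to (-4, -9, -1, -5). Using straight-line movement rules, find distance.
17.9165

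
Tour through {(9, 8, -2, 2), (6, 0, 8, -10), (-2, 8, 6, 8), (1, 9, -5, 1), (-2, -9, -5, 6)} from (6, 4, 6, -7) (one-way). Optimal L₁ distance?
107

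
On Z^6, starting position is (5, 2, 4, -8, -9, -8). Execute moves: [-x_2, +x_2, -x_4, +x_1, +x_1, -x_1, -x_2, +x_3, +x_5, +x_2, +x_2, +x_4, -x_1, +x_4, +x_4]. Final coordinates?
(5, 3, 5, -6, -8, -8)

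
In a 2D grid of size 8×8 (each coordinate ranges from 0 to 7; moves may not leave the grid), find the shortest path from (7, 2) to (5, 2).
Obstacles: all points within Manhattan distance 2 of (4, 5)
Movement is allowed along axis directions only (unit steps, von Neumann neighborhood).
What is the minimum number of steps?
2
(one shortest path: (7, 2) → (6, 2) → (5, 2))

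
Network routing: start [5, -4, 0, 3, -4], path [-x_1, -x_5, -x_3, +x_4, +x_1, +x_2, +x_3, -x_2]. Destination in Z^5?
(5, -4, 0, 4, -5)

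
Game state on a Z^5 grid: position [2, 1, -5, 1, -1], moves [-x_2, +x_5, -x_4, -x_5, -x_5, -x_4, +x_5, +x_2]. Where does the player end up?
(2, 1, -5, -1, -1)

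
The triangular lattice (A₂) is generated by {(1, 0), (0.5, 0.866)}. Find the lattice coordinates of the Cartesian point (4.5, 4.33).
2b₁ + 5b₂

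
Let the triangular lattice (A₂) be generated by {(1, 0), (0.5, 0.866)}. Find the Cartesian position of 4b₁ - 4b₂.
(2, -3.464)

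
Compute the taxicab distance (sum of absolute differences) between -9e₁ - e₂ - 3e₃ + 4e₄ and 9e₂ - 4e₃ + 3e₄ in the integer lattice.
21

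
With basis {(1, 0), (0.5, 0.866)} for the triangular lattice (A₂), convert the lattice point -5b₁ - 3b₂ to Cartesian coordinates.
(-6.5, -2.598)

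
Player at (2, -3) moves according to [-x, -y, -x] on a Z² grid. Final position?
(0, -4)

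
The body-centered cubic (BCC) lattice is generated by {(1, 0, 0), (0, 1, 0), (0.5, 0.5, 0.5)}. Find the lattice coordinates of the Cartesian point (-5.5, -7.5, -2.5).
-3b₁ - 5b₂ - 5b₃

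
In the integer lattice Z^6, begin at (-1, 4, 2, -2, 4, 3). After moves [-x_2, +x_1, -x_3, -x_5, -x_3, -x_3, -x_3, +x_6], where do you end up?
(0, 3, -2, -2, 3, 4)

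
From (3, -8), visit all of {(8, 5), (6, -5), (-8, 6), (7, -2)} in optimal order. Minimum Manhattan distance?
35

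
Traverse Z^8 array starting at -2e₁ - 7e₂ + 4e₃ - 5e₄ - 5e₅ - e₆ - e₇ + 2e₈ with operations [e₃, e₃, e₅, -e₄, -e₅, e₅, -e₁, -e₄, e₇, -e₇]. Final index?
(-3, -7, 6, -7, -4, -1, -1, 2)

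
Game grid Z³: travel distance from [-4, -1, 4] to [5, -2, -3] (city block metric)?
17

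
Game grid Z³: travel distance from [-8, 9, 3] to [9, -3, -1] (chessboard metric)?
17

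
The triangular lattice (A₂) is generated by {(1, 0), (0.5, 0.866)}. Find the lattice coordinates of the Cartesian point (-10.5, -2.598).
-9b₁ - 3b₂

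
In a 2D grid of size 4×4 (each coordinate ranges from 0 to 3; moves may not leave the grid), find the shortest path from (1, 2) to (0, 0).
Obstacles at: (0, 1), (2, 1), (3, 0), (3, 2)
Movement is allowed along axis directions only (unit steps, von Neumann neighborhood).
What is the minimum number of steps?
3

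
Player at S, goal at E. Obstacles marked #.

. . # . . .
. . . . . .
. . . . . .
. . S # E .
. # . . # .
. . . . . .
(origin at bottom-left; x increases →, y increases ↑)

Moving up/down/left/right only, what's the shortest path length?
4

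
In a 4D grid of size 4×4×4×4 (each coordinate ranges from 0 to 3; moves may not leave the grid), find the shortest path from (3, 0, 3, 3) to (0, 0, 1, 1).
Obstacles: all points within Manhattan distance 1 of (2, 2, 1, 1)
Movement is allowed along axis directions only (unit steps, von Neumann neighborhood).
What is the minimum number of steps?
7
(one shortest path: (3, 0, 3, 3) → (2, 0, 3, 3) → (1, 0, 3, 3) → (0, 0, 3, 3) → (0, 0, 2, 3) → (0, 0, 1, 3) → (0, 0, 1, 2) → (0, 0, 1, 1))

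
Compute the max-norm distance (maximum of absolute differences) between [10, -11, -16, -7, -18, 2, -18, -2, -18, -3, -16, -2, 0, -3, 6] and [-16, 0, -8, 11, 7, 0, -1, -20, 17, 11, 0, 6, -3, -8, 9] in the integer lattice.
35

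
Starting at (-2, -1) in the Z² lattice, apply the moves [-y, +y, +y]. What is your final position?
(-2, 0)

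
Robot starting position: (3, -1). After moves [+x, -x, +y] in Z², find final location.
(3, 0)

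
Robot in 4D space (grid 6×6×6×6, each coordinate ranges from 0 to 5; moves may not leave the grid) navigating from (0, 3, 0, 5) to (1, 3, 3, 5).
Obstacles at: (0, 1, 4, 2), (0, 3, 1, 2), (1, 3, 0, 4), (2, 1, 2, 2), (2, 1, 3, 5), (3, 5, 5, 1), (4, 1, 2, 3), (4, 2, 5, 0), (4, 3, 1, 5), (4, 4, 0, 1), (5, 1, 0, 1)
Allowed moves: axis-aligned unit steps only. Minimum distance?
4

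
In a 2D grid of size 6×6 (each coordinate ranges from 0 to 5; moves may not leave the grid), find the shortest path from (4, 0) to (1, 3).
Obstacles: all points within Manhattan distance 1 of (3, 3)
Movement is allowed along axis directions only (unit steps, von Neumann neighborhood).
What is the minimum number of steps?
6
(one shortest path: (4, 0) → (3, 0) → (2, 0) → (1, 0) → (1, 1) → (1, 2) → (1, 3))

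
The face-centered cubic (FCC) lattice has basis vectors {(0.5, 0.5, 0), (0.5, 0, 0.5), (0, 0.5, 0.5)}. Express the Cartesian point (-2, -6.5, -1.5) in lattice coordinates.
-7b₁ + 3b₂ - 6b₃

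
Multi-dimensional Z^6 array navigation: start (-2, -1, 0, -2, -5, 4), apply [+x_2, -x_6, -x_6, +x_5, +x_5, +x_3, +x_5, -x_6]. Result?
(-2, 0, 1, -2, -2, 1)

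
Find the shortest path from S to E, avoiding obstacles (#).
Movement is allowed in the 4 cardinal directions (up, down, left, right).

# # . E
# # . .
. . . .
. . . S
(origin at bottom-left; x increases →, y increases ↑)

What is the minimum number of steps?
3
(one shortest path: (3, 0) → (3, 1) → (3, 2) → (3, 3))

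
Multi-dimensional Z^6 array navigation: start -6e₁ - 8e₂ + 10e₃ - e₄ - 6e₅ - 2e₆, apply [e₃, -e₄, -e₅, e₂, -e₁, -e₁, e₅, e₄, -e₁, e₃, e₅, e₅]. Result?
(-9, -7, 12, -1, -4, -2)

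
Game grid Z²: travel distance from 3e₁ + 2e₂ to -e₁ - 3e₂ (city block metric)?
9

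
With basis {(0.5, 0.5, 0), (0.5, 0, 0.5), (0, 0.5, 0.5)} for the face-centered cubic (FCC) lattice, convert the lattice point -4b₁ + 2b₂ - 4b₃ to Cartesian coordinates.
(-1, -4, -1)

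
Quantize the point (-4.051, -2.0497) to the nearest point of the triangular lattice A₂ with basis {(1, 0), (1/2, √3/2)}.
(-4, -1.732)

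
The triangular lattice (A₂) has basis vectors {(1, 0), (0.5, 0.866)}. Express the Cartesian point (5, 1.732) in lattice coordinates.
4b₁ + 2b₂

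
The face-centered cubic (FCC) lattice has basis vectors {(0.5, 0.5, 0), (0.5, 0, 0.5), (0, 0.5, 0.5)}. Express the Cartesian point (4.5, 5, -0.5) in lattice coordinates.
10b₁ - b₂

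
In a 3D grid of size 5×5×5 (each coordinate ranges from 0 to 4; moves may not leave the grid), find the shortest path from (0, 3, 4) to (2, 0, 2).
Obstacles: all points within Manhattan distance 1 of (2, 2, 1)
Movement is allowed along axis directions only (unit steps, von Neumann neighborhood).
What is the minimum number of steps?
7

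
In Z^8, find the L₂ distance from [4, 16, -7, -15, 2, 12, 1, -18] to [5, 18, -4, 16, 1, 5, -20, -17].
38.3014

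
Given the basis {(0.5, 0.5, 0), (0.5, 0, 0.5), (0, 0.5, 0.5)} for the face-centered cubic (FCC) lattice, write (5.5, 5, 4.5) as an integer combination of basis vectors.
6b₁ + 5b₂ + 4b₃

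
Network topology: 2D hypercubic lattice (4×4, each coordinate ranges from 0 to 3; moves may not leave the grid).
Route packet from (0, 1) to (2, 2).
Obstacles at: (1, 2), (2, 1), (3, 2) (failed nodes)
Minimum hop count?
5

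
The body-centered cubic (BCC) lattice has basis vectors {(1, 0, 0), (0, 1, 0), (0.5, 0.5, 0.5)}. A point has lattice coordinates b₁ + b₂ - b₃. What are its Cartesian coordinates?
(0.5, 0.5, -0.5)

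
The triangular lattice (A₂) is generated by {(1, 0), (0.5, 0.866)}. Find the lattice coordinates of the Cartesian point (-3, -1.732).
-2b₁ - 2b₂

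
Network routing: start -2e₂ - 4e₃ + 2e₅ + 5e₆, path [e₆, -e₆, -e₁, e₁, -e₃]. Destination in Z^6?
(0, -2, -5, 0, 2, 5)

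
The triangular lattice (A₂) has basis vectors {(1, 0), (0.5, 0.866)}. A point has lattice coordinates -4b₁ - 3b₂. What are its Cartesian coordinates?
(-5.5, -2.598)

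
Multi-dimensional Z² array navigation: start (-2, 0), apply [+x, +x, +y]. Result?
(0, 1)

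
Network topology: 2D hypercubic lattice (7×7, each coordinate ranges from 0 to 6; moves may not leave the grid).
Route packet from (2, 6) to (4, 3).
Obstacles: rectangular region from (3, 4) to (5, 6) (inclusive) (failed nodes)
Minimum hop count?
5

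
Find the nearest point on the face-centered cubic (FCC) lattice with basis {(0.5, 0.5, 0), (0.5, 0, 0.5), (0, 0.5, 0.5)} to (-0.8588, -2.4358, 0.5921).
(-1, -2.5, 0.5)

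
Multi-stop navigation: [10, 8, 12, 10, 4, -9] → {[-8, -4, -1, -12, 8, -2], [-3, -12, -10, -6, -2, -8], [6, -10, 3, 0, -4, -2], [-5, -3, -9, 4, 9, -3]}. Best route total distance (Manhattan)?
162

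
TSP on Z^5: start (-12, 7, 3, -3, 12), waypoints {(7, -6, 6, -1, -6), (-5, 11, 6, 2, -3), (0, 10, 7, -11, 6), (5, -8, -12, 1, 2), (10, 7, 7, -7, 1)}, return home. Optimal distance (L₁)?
204
(one optimal route: (-12, 7, 3, -3, 12) → (-5, 11, 6, 2, -3) → (7, -6, 6, -1, -6) → (5, -8, -12, 1, 2) → (10, 7, 7, -7, 1) → (0, 10, 7, -11, 6) → (-12, 7, 3, -3, 12))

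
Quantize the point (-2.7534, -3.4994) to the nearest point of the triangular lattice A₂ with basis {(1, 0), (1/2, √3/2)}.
(-3, -3.464)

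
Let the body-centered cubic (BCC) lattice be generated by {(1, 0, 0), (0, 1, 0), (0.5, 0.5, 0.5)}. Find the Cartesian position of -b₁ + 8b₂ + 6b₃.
(2, 11, 3)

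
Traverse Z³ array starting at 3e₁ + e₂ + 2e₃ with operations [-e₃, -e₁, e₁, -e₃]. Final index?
(3, 1, 0)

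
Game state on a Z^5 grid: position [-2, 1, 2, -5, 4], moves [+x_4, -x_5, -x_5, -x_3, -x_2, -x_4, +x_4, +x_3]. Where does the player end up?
(-2, 0, 2, -4, 2)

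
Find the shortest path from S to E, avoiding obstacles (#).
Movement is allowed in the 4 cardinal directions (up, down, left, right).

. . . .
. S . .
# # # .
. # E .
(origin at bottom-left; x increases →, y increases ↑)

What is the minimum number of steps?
5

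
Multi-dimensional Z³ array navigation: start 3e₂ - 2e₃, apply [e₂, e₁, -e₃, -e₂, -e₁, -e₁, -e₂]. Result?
(-1, 2, -3)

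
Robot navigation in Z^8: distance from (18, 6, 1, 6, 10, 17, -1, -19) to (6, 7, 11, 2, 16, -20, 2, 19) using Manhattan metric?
111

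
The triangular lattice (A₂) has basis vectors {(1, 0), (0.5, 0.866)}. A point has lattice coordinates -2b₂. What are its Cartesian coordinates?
(-1, -1.732)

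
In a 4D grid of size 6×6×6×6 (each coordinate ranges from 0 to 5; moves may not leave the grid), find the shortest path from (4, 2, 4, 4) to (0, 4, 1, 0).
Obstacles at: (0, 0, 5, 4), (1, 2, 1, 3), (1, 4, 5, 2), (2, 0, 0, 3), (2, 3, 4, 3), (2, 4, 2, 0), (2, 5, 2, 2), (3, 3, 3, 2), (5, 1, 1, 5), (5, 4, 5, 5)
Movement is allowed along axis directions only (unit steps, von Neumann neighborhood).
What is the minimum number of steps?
13
(one shortest path: (4, 2, 4, 4) → (3, 2, 4, 4) → (2, 2, 4, 4) → (1, 2, 4, 4) → (0, 2, 4, 4) → (0, 3, 4, 4) → (0, 4, 4, 4) → (0, 4, 3, 4) → (0, 4, 2, 4) → (0, 4, 1, 4) → (0, 4, 1, 3) → (0, 4, 1, 2) → (0, 4, 1, 1) → (0, 4, 1, 0))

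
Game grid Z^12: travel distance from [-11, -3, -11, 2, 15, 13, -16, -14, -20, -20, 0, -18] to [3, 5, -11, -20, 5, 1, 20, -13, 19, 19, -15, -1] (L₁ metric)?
213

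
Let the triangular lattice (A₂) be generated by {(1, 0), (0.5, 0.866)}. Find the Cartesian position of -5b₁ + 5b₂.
(-2.5, 4.33)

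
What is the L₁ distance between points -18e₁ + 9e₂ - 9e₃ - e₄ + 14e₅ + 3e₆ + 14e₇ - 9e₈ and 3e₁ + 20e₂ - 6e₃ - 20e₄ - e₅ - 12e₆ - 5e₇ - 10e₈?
104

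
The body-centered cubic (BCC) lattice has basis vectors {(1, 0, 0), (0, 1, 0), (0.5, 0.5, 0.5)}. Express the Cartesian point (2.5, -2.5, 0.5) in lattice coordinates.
2b₁ - 3b₂ + b₃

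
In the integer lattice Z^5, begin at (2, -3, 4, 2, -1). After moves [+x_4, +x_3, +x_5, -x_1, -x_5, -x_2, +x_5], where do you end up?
(1, -4, 5, 3, 0)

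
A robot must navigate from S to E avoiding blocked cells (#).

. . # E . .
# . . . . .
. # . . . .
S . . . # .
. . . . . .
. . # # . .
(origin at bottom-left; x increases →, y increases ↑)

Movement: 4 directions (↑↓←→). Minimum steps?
6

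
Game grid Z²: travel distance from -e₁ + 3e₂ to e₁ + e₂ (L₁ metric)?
4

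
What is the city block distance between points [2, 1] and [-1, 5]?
7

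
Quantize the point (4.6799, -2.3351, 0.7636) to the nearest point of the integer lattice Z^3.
(5, -2, 1)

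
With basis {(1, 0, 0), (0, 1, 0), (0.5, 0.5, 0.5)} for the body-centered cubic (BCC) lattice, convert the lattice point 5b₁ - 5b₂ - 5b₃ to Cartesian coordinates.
(2.5, -7.5, -2.5)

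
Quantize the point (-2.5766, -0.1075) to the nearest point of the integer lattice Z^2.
(-3, 0)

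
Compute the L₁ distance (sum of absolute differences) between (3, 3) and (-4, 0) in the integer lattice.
10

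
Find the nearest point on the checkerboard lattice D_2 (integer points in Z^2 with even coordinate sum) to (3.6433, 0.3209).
(4, 0)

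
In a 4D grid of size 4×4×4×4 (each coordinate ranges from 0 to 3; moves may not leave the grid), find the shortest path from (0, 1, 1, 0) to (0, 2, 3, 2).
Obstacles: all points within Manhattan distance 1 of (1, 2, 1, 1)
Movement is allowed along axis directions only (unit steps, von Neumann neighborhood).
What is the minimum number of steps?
5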